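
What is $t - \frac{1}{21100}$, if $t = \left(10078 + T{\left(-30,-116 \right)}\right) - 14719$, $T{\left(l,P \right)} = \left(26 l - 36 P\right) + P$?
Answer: $- \frac{28717101}{21100} \approx -1361.0$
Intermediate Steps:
$T{\left(l,P \right)} = - 35 P + 26 l$ ($T{\left(l,P \right)} = \left(- 36 P + 26 l\right) + P = - 35 P + 26 l$)
$t = -1361$ ($t = \left(10078 + \left(\left(-35\right) \left(-116\right) + 26 \left(-30\right)\right)\right) - 14719 = \left(10078 + \left(4060 - 780\right)\right) - 14719 = \left(10078 + 3280\right) - 14719 = 13358 - 14719 = -1361$)
$t - \frac{1}{21100} = -1361 - \frac{1}{21100} = - \frac{28717101}{21100}$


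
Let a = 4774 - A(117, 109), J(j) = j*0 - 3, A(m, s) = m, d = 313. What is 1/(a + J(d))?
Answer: 1/4654 ≈ 0.00021487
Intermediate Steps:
J(j) = -3 (J(j) = 0 - 3 = -3)
a = 4657 (a = 4774 - 1*117 = 4774 - 117 = 4657)
1/(a + J(d)) = 1/(4657 - 3) = 1/4654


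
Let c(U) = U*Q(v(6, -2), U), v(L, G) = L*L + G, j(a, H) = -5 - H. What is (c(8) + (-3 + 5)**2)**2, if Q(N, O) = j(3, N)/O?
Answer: 1225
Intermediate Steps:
v(L, G) = G + L**2 (v(L, G) = L**2 + G = G + L**2)
Q(N, O) = (-5 - N)/O
c(U) = -39 (c(U) = U*((-5 - (-2 + 6**2))/U) = U*((-5 - (-2 + 36))/U) = U*((-5 - 1*34)/U) = U*((-5 - 34)/U) = U*(-39/U) = -39)
(c(8) + (-3 + 5)**2)**2 = (-39 + (-3 + 5)**2)**2 = (-39 + 2**2)**2 = (-39 + 4)**2 = (-35)**2 = 1225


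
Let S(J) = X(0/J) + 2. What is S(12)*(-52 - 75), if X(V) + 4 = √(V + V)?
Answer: 254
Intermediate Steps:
X(V) = -4 + √2*√V (X(V) = -4 + √(V + V) = -4 + √(2*V) = -4 + √2*√V)
S(J) = -2 (S(J) = (-4 + √2*√(0/J)) + 2 = (-4 + √2*√0) + 2 = (-4 + √2*0) + 2 = (-4 + 0) + 2 = -4 + 2 = -2)
S(12)*(-52 - 75) = -2*(-52 - 75) = -2*(-127) = 254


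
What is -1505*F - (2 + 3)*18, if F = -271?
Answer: 407765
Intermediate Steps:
-1505*F - (2 + 3)*18 = -1505*(-271) - (2 + 3)*18 = 407855 - 1*5*18 = 407855 - 5*18 = 407855 - 90 = 407765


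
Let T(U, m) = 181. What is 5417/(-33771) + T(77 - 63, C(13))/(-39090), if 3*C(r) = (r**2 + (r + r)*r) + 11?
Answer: -24207009/146678710 ≈ -0.16503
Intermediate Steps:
C(r) = 11/3 + r**2 (C(r) = ((r**2 + (r + r)*r) + 11)/3 = ((r**2 + (2*r)*r) + 11)/3 = ((r**2 + 2*r**2) + 11)/3 = (3*r**2 + 11)/3 = (11 + 3*r**2)/3 = 11/3 + r**2)
5417/(-33771) + T(77 - 63, C(13))/(-39090) = 5417/(-33771) + 181/(-39090) = 5417*(-1/33771) + 181*(-1/39090) = -5417/33771 - 181/39090 = -24207009/146678710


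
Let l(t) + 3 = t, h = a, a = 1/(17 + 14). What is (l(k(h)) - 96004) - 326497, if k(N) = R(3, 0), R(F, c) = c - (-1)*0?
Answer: -422504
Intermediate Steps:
R(F, c) = c (R(F, c) = c - 1*0 = c + 0 = c)
a = 1/31 ≈ 0.032258
h = 1/31 ≈ 0.032258
k(N) = 0
l(t) = -3 + t
(l(k(h)) - 96004) - 326497 = ((-3 + 0) - 96004) - 326497 = (-3 - 96004) - 326497 = -96007 - 326497 = -422504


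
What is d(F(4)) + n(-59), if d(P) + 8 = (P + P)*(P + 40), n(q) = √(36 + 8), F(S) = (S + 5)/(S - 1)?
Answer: 250 + 2*√11 ≈ 256.63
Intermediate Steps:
F(S) = (5 + S)/(-1 + S)
n(q) = 2*√11 (n(q) = √44 = 2*√11)
d(P) = -8 + 2*P*(40 + P) (d(P) = -8 + (P + P)*(P + 40) = -8 + (2*P)*(40 + P) = -8 + 2*P*(40 + P))
d(F(4)) + n(-59) = (-8 + 2*((5 + 4)/(-1 + 4))² + 80*((5 + 4)/(-1 + 4))) + 2*√11 = (-8 + 2*(9/3)² + 80*(9/3)) + 2*√11 = (-8 + 2*((⅓)*9)² + 80*((⅓)*9)) + 2*√11 = (-8 + 2*3² + 80*3) + 2*√11 = (-8 + 2*9 + 240) + 2*√11 = (-8 + 18 + 240) + 2*√11 = 250 + 2*√11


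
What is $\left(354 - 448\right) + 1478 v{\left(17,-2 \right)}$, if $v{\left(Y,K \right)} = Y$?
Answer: $25032$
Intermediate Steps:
$\left(354 - 448\right) + 1478 v{\left(17,-2 \right)} = \left(354 - 448\right) + 1478 \cdot 17 = -94 + 25126 = 25032$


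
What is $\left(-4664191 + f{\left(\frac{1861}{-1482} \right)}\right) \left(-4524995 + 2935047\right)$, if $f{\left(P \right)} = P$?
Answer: $\frac{5495124953129002}{741} \approx 7.4158 \cdot 10^{12}$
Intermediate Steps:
$\left(-4664191 + f{\left(\frac{1861}{-1482} \right)}\right) \left(-4524995 + 2935047\right) = \left(-4664191 + \frac{1861}{-1482}\right) \left(-4524995 + 2935047\right) = \left(-4664191 + 1861 \left(- \frac{1}{1482}\right)\right) \left(-1589948\right) = \left(-4664191 - \frac{1861}{1482}\right) \left(-1589948\right) = \left(- \frac{6912332923}{1482}\right) \left(-1589948\right) = \frac{5495124953129002}{741}$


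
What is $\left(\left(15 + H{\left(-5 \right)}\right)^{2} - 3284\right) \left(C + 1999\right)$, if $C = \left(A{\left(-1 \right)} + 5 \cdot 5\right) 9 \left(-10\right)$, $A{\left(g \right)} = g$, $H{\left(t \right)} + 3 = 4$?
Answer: $487508$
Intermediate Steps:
$H{\left(t \right)} = 1$ ($H{\left(t \right)} = -3 + 4 = 1$)
$C = -2160$ ($C = \left(-1 + 5 \cdot 5\right) 9 \left(-10\right) = \left(-1 + 25\right) 9 \left(-10\right) = 24 \cdot 9 \left(-10\right) = 216 \left(-10\right) = -2160$)
$\left(\left(15 + H{\left(-5 \right)}\right)^{2} - 3284\right) \left(C + 1999\right) = \left(\left(15 + 1\right)^{2} - 3284\right) \left(-2160 + 1999\right) = \left(16^{2} - 3284\right) \left(-161\right) = \left(256 - 3284\right) \left(-161\right) = \left(-3028\right) \left(-161\right) = 487508$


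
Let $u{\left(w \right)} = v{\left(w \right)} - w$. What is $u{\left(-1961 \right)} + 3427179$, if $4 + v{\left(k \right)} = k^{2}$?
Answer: $7274657$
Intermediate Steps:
$v{\left(k \right)} = -4 + k^{2}$
$u{\left(w \right)} = -4 + w^{2} - w$ ($u{\left(w \right)} = \left(-4 + w^{2}\right) - w = -4 + w^{2} - w$)
$u{\left(-1961 \right)} + 3427179 = \left(-4 + \left(-1961\right)^{2} - -1961\right) + 3427179 = \left(-4 + 3845521 + 1961\right) + 3427179 = 3847478 + 3427179 = 7274657$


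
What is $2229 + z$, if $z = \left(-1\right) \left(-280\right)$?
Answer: $2509$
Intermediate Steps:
$z = 280$
$2229 + z = 2229 + 280 = 2509$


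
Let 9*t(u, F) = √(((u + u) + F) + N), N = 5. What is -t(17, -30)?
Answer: -⅓ ≈ -0.33333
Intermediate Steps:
t(u, F) = √(5 + F + 2*u)/9 (t(u, F) = √(((u + u) + F) + 5)/9 = √((2*u + F) + 5)/9 = √((F + 2*u) + 5)/9 = √(5 + F + 2*u)/9)
-t(17, -30) = -√(5 - 30 + 2*17)/9 = -√(5 - 30 + 34)/9 = -√9/9 = -3/9 = -1*⅓ = -⅓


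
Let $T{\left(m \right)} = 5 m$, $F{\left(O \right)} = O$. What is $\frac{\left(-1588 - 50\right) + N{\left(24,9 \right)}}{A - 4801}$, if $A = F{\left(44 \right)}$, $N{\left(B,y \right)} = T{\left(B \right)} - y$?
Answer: $\frac{1527}{4757} \approx 0.321$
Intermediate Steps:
$N{\left(B,y \right)} = - y + 5 B$ ($N{\left(B,y \right)} = 5 B - y = - y + 5 B$)
$A = 44$
$\frac{\left(-1588 - 50\right) + N{\left(24,9 \right)}}{A - 4801} = \frac{\left(-1588 - 50\right) + \left(\left(-1\right) 9 + 5 \cdot 24\right)}{44 - 4801} = \frac{\left(-1588 - 50\right) + \left(-9 + 120\right)}{-4757} = \left(-1638 + 111\right) \left(- \frac{1}{4757}\right) = \left(-1527\right) \left(- \frac{1}{4757}\right) = \frac{1527}{4757}$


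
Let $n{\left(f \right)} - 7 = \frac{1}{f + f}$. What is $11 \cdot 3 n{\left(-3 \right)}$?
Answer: $\frac{451}{2} \approx 225.5$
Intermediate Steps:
$n{\left(f \right)} = 7 + \frac{1}{2 f}$ ($n{\left(f \right)} = 7 + \frac{1}{f + f} = 7 + \frac{1}{2 f}$)
$11 \cdot 3 n{\left(-3 \right)} = 11 \cdot 3 \left(7 + \frac{1}{2 \left(-3\right)}\right) = 33 \left(7 + \frac{1}{2} \left(- \frac{1}{3}\right)\right) = 33 \left(7 - \frac{1}{6}\right) = 33 \cdot \frac{41}{6} = \frac{451}{2}$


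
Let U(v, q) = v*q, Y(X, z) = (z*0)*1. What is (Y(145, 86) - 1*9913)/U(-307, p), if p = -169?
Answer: -9913/51883 ≈ -0.19106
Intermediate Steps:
Y(X, z) = 0 (Y(X, z) = 0*1 = 0)
U(v, q) = q*v
(Y(145, 86) - 1*9913)/U(-307, p) = (0 - 1*9913)/((-169*(-307))) = (0 - 9913)/51883 = -9913*1/51883 = -9913/51883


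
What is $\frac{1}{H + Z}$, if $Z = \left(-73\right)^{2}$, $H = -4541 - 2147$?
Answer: $- \frac{1}{1359} \approx -0.00073584$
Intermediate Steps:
$H = -6688$ ($H = -4541 - 2147 = -6688$)
$Z = 5329$
$\frac{1}{H + Z} = \frac{1}{-6688 + 5329} = \frac{1}{-1359} = - \frac{1}{1359}$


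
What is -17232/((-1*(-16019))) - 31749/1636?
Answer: -536778783/26207084 ≈ -20.482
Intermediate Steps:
-17232/((-1*(-16019))) - 31749/1636 = -17232/16019 - 31749*1/1636 = -17232*1/16019 - 31749/1636 = -17232/16019 - 31749/1636 = -536778783/26207084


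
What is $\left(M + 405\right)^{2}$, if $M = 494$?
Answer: $808201$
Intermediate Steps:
$\left(M + 405\right)^{2} = \left(494 + 405\right)^{2} = 899^{2} = 808201$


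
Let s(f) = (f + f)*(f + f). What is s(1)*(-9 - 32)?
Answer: -164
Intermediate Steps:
s(f) = 4*f**2 (s(f) = (2*f)*(2*f) = 4*f**2)
s(1)*(-9 - 32) = (4*1**2)*(-9 - 32) = (4*1)*(-41) = 4*(-41) = -164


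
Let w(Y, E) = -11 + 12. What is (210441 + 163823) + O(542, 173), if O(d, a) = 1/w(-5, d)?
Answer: 374265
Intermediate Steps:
w(Y, E) = 1
O(d, a) = 1 (O(d, a) = 1/1 = 1)
(210441 + 163823) + O(542, 173) = (210441 + 163823) + 1 = 374264 + 1 = 374265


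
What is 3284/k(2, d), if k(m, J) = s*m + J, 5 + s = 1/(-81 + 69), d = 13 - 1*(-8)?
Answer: 19704/65 ≈ 303.14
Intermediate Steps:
d = 21 (d = 13 + 8 = 21)
s = -61/12 (s = -5 + 1/(-81 + 69) = -5 + 1/(-12) = -5 - 1/12 = -61/12 ≈ -5.0833)
k(m, J) = J - 61*m/12 (k(m, J) = -61*m/12 + J = J - 61*m/12)
3284/k(2, d) = 3284/(21 - 61/12*2) = 3284/(21 - 61/6) = 3284/(65/6) = 3284*(6/65) = 19704/65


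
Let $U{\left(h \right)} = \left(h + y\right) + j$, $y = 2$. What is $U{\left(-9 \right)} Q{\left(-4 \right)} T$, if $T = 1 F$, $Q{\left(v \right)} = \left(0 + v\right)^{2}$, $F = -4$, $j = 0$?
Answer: $448$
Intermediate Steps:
$Q{\left(v \right)} = v^{2}$
$U{\left(h \right)} = 2 + h$ ($U{\left(h \right)} = \left(h + 2\right) + 0 = \left(2 + h\right) + 0 = 2 + h$)
$T = -4$ ($T = 1 \left(-4\right) = -4$)
$U{\left(-9 \right)} Q{\left(-4 \right)} T = \left(2 - 9\right) \left(-4\right)^{2} \left(-4\right) = \left(-7\right) 16 \left(-4\right) = \left(-112\right) \left(-4\right) = 448$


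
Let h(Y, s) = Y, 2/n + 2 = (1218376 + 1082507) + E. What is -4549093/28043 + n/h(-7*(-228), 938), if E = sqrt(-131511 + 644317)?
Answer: -1011491830533967875373/6235367226776699130 - sqrt(512806)/4224654184957290 ≈ -162.22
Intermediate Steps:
E = sqrt(512806) ≈ 716.10
n = 2/(2300881 + sqrt(512806)) (n = 2/(-2 + ((1218376 + 1082507) + sqrt(512806))) = 2/(-2 + (2300883 + sqrt(512806))) = 2/(2300881 + sqrt(512806)) ≈ 8.6896e-7)
-4549093/28043 + n/h(-7*(-228), 938) = -4549093/28043 + (4601762/5294052863355 - 2*sqrt(512806)/5294052863355)/((-7*(-228))) = -4549093*1/28043 + (4601762/5294052863355 - 2*sqrt(512806)/5294052863355)/1596 = -4549093/28043 + (4601762/5294052863355 - 2*sqrt(512806)/5294052863355)*(1/1596) = -4549093/28043 + (121099/222350220260910 - sqrt(512806)/4224654184957290) = -1011491830533967875373/6235367226776699130 - sqrt(512806)/4224654184957290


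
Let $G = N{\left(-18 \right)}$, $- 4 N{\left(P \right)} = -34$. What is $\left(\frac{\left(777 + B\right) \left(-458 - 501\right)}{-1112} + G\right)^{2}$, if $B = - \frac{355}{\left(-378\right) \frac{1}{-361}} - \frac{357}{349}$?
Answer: $\frac{65207801279108371009}{439185454389504} \approx 1.4847 \cdot 10^{5}$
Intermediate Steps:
$N{\left(P \right)} = \frac{17}{2}$ ($N{\left(P \right)} = \left(- \frac{1}{4}\right) \left(-34\right) = \frac{17}{2}$)
$G = \frac{17}{2} \approx 8.5$
$B = - \frac{44861041}{131922}$ ($B = - \frac{355}{\left(-378\right) \left(- \frac{1}{361}\right)} - \frac{357}{349} = - \frac{355}{\frac{378}{361}} - \frac{357}{349} = \left(-355\right) \frac{361}{378} - \frac{357}{349} = - \frac{128155}{378} - \frac{357}{349} = - \frac{44861041}{131922} \approx -340.06$)
$\left(\frac{\left(777 + B\right) \left(-458 - 501\right)}{-1112} + G\right)^{2} = \left(\frac{\left(777 - \frac{44861041}{131922}\right) \left(-458 - 501\right)}{-1112} + \frac{17}{2}\right)^{2} = \left(\frac{57642353}{131922} \left(-959\right) \left(- \frac{1}{1112}\right) + \frac{17}{2}\right)^{2} = \left(\left(- \frac{7897002361}{18846}\right) \left(- \frac{1}{1112}\right) + \frac{17}{2}\right)^{2} = \left(\frac{7897002361}{20956752} + \frac{17}{2}\right)^{2} = \left(\frac{8075134753}{20956752}\right)^{2} = \frac{65207801279108371009}{439185454389504}$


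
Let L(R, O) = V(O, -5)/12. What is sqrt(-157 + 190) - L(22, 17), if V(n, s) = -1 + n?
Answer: -4/3 + sqrt(33) ≈ 4.4112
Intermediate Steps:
L(R, O) = -1/12 + O/12 (L(R, O) = (-1 + O)/12 = (-1 + O)*(1/12) = -1/12 + O/12)
sqrt(-157 + 190) - L(22, 17) = sqrt(-157 + 190) - (-1/12 + (1/12)*17) = sqrt(33) - (-1/12 + 17/12) = sqrt(33) - 1*4/3 = sqrt(33) - 4/3 = -4/3 + sqrt(33)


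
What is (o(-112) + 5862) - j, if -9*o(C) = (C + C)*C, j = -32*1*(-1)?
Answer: 27382/9 ≈ 3042.4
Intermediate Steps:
j = 32 (j = -32*(-1) = 32)
o(C) = -2*C**2/9 (o(C) = -(C + C)*C/9 = -2*C*C/9 = -2*C**2/9)
(o(-112) + 5862) - j = (-2/9*(-112)**2 + 5862) - 1*32 = (-2/9*12544 + 5862) - 32 = (-25088/9 + 5862) - 32 = 27670/9 - 32 = 27382/9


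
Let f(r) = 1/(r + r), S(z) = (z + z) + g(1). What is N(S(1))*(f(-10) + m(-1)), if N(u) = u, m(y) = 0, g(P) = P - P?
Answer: -⅒ ≈ -0.10000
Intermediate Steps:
g(P) = 0
S(z) = 2*z (S(z) = (z + z) + 0 = 2*z + 0 = 2*z)
f(r) = 1/(2*r)
N(S(1))*(f(-10) + m(-1)) = (2*1)*((½)/(-10) + 0) = 2*((½)*(-⅒) + 0) = 2*(-1/20 + 0) = 2*(-1/20) = -⅒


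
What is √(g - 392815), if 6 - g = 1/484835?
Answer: 2*I*√23083909659814965/484835 ≈ 626.75*I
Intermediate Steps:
g = 2909009/484835 (g = 6 - 1/484835 = 2909009/484835 ≈ 6.0000)
√(g - 392815) = √(2909009/484835 - 392815) = √(-190447551516/484835) = 2*I*√23083909659814965/484835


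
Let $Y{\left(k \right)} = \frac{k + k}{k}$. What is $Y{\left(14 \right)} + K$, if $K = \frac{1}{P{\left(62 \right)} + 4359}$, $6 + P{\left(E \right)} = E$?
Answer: $\frac{8831}{4415} \approx 2.0002$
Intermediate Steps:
$Y{\left(k \right)} = 2$ ($Y{\left(k \right)} = \frac{2 k}{k} = 2$)
$P{\left(E \right)} = -6 + E$
$K = \frac{1}{4415}$ ($K = \frac{1}{\left(-6 + 62\right) + 4359} = \frac{1}{56 + 4359} = \frac{1}{4415} \approx 0.0002265$)
$Y{\left(14 \right)} + K = 2 + \frac{1}{4415} = \frac{8831}{4415}$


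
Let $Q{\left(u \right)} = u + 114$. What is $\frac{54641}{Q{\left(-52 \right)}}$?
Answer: $\frac{54641}{62} \approx 881.31$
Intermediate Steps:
$Q{\left(u \right)} = 114 + u$
$\frac{54641}{Q{\left(-52 \right)}} = \frac{54641}{114 - 52} = \frac{54641}{62}$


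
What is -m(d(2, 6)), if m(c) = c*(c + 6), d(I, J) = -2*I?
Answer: 8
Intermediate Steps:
m(c) = c*(6 + c)
-m(d(2, 6)) = -(-2*2)*(6 - 2*2) = -(-4)*(6 - 4) = -(-4)*2 = -1*(-8) = 8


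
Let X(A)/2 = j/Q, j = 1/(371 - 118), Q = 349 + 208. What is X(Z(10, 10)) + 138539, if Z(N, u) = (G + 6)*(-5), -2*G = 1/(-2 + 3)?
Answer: 19523054421/140921 ≈ 1.3854e+5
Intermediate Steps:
G = -½ (G = -1/(2*(-2 + 3)) = -½/1 = -½*1 = -½ ≈ -0.50000)
Q = 557
j = 1/253 ≈ 0.0039526
Z(N, u) = -55/2 (Z(N, u) = (-½ + 6)*(-5) = (11/2)*(-5) = -55/2)
X(A) = 2/140921 (X(A) = 2*((1/253)/557) = 2*((1/253)*(1/557)) = 2*(1/140921) = 2/140921)
X(Z(10, 10)) + 138539 = 2/140921 + 138539 = 19523054421/140921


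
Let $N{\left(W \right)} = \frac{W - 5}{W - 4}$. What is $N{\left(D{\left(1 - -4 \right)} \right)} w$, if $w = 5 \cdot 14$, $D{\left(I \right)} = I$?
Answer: $0$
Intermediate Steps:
$N{\left(W \right)} = \frac{-5 + W}{-4 + W}$
$w = 70$
$N{\left(D{\left(1 - -4 \right)} \right)} w = \frac{-5 + \left(1 - -4\right)}{-4 + \left(1 - -4\right)} 70 = \frac{-5 + \left(1 + 4\right)}{-4 + \left(1 + 4\right)} 70 = \frac{-5 + 5}{-4 + 5} \cdot 70 = 1^{-1} \cdot 0 \cdot 70 = 1 \cdot 0 \cdot 70 = 0 \cdot 70 = 0$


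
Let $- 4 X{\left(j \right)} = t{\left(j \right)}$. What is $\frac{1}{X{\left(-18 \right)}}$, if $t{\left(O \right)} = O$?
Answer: $\frac{2}{9} \approx 0.22222$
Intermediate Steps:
$X{\left(j \right)} = - \frac{j}{4}$
$\frac{1}{X{\left(-18 \right)}} = \frac{1}{\left(- \frac{1}{4}\right) \left(-18\right)} = \frac{1}{\frac{9}{2}} = \frac{2}{9}$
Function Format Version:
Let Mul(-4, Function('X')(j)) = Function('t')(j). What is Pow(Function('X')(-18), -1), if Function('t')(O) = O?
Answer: Rational(2, 9) ≈ 0.22222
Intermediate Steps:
Function('X')(j) = Mul(Rational(-1, 4), j)
Pow(Function('X')(-18), -1) = Pow(Mul(Rational(-1, 4), -18), -1) = Pow(Rational(9, 2), -1) = Rational(2, 9)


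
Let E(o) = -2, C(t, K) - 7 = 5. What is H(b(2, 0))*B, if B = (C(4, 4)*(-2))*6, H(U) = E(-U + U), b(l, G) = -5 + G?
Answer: 288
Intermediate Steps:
C(t, K) = 12 (C(t, K) = 7 + 5 = 12)
H(U) = -2
B = -144 (B = (12*(-2))*6 = -24*6 = -144)
H(b(2, 0))*B = -2*(-144) = 288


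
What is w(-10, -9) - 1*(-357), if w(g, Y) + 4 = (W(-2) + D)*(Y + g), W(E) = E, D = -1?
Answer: 410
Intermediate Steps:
w(g, Y) = -4 - 3*Y - 3*g (w(g, Y) = -4 + (-2 - 1)*(Y + g) = -4 - 3*(Y + g) = -4 + (-3*Y - 3*g) = -4 - 3*Y - 3*g)
w(-10, -9) - 1*(-357) = (-4 - 3*(-9) - 3*(-10)) - 1*(-357) = (-4 + 27 + 30) + 357 = 53 + 357 = 410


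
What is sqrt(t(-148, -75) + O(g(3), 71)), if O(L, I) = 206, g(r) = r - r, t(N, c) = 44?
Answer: 5*sqrt(10) ≈ 15.811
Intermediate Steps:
g(r) = 0
sqrt(t(-148, -75) + O(g(3), 71)) = sqrt(44 + 206) = sqrt(250) = 5*sqrt(10)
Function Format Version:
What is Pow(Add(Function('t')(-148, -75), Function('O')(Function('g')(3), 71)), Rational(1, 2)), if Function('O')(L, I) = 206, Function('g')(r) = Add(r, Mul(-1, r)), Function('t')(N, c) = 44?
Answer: Mul(5, Pow(10, Rational(1, 2))) ≈ 15.811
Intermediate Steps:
Function('g')(r) = 0
Pow(Add(Function('t')(-148, -75), Function('O')(Function('g')(3), 71)), Rational(1, 2)) = Pow(Add(44, 206), Rational(1, 2)) = Pow(250, Rational(1, 2)) = Mul(5, Pow(10, Rational(1, 2)))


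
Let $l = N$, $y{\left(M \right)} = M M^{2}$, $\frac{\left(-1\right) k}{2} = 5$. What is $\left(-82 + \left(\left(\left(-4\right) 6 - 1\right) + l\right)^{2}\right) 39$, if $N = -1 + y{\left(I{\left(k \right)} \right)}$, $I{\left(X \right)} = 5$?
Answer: $379041$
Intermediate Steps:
$k = -10$ ($k = \left(-2\right) 5 = -10$)
$y{\left(M \right)} = M^{3}$
$N = 124$ ($N = -1 + 5^{3} = -1 + 125 = 124$)
$l = 124$
$\left(-82 + \left(\left(\left(-4\right) 6 - 1\right) + l\right)^{2}\right) 39 = \left(-82 + \left(\left(\left(-4\right) 6 - 1\right) + 124\right)^{2}\right) 39 = \left(-82 + \left(\left(-24 - 1\right) + 124\right)^{2}\right) 39 = \left(-82 + \left(-25 + 124\right)^{2}\right) 39 = \left(-82 + 99^{2}\right) 39 = \left(-82 + 9801\right) 39 = 9719 \cdot 39 = 379041$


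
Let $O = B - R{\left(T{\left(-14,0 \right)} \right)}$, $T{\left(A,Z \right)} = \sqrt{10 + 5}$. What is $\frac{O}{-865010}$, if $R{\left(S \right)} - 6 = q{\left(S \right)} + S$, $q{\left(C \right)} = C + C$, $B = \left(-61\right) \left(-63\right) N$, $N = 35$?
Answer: $- \frac{134499}{865010} + \frac{3 \sqrt{15}}{865010} \approx -0.15547$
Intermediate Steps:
$B = 134505$ ($B = \left(-61\right) \left(-63\right) 35 = 3843 \cdot 35 = 134505$)
$q{\left(C \right)} = 2 C$
$T{\left(A,Z \right)} = \sqrt{15}$
$R{\left(S \right)} = 6 + 3 S$ ($R{\left(S \right)} = 6 + \left(2 S + S\right) = 6 + 3 S$)
$O = 134499 - 3 \sqrt{15}$ ($O = 134505 - \left(6 + 3 \sqrt{15}\right) = 134499 - 3 \sqrt{15} \approx 1.3449 \cdot 10^{5}$)
$\frac{O}{-865010} = \frac{134499 - 3 \sqrt{15}}{-865010} = \left(134499 - 3 \sqrt{15}\right) \left(- \frac{1}{865010}\right) = - \frac{134499}{865010} + \frac{3 \sqrt{15}}{865010}$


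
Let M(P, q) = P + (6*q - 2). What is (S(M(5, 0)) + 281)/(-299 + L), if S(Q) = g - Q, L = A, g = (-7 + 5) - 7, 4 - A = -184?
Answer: -269/111 ≈ -2.4234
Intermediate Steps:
M(P, q) = -2 + P + 6*q (M(P, q) = P + (-2 + 6*q) = -2 + P + 6*q)
A = 188 (A = 4 - 1*(-184) = 4 + 184 = 188)
g = -9 (g = -2 - 7 = -9)
L = 188
S(Q) = -9 - Q
(S(M(5, 0)) + 281)/(-299 + L) = ((-9 - (-2 + 5 + 6*0)) + 281)/(-299 + 188) = ((-9 - (-2 + 5 + 0)) + 281)/(-111) = ((-9 - 1*3) + 281)*(-1/111) = ((-9 - 3) + 281)*(-1/111) = (-12 + 281)*(-1/111) = 269*(-1/111) = -269/111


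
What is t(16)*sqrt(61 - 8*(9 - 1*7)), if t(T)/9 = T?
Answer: 432*sqrt(5) ≈ 965.98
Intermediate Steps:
t(T) = 9*T
t(16)*sqrt(61 - 8*(9 - 1*7)) = (9*16)*sqrt(61 - 8*(9 - 1*7)) = 144*sqrt(61 - 8*(9 - 7)) = 144*sqrt(61 - 8*2) = 144*sqrt(61 - 16) = 144*sqrt(45) = 144*(3*sqrt(5)) = 432*sqrt(5)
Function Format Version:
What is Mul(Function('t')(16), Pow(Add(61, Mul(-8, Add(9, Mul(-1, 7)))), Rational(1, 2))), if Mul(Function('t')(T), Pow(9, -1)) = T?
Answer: Mul(432, Pow(5, Rational(1, 2))) ≈ 965.98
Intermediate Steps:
Function('t')(T) = Mul(9, T)
Mul(Function('t')(16), Pow(Add(61, Mul(-8, Add(9, Mul(-1, 7)))), Rational(1, 2))) = Mul(Mul(9, 16), Pow(Add(61, Mul(-8, Add(9, Mul(-1, 7)))), Rational(1, 2))) = Mul(144, Pow(Add(61, Mul(-8, Add(9, -7))), Rational(1, 2))) = Mul(144, Pow(Add(61, Mul(-8, 2)), Rational(1, 2))) = Mul(144, Pow(Add(61, -16), Rational(1, 2))) = Mul(144, Pow(45, Rational(1, 2))) = Mul(144, Mul(3, Pow(5, Rational(1, 2)))) = Mul(432, Pow(5, Rational(1, 2)))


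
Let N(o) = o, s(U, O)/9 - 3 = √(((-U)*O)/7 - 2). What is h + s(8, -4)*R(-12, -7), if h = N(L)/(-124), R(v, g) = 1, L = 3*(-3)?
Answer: 3357/124 + 27*√14/7 ≈ 41.505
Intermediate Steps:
L = -9
s(U, O) = 27 + 9*√(-2 - O*U/7) (s(U, O) = 27 + 9*√(((-U)*O)/7 - 2) = 27 + 9*√(-O*U*(⅐) - 2) = 27 + 9*√(-O*U/7 - 2) = 27 + 9*√(-2 - O*U/7))
h = 9/124 (h = -9/(-124) = -9*(-1/124) = 9/124 ≈ 0.072581)
h + s(8, -4)*R(-12, -7) = 9/124 + (27 + 9*√(-98 - 7*(-4)*8)/7)*1 = 9/124 + (27 + 9*√(-98 + 224)/7)*1 = 9/124 + (27 + 9*√126/7)*1 = 9/124 + (27 + 9*(3*√14)/7)*1 = 9/124 + (27 + 27*√14/7)*1 = 9/124 + (27 + 27*√14/7) = 3357/124 + 27*√14/7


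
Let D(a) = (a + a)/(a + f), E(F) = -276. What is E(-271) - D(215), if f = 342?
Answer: -154162/557 ≈ -276.77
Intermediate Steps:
D(a) = 2*a/(342 + a) (D(a) = (a + a)/(a + 342) = (2*a)/(342 + a) = 2*a/(342 + a))
E(-271) - D(215) = -276 - 2*215/(342 + 215) = -276 - 2*215/557 = -276 - 1*430/557 = -276 - 430/557 = -154162/557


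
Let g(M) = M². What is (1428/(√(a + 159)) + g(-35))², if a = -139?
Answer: 8012921/5 + 349860*√5 ≈ 2.3849e+6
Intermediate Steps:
(1428/(√(a + 159)) + g(-35))² = (1428/(√(-139 + 159)) + (-35)²)² = (1428/(√20) + 1225)² = (1428/((2*√5)) + 1225)² = (1428*(√5/10) + 1225)² = (714*√5/5 + 1225)² = (1225 + 714*√5/5)²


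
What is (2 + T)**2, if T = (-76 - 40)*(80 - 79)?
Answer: 12996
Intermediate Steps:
T = -116 (T = -116*1 = -116)
(2 + T)**2 = (2 - 116)**2 = (-114)**2 = 12996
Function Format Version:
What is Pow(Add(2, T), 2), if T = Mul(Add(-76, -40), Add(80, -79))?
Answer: 12996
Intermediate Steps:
T = -116 (T = Mul(-116, 1) = -116)
Pow(Add(2, T), 2) = Pow(Add(2, -116), 2) = Pow(-114, 2) = 12996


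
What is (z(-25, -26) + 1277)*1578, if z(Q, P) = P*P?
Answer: 3081834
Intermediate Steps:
z(Q, P) = P²
(z(-25, -26) + 1277)*1578 = ((-26)² + 1277)*1578 = (676 + 1277)*1578 = 1953*1578 = 3081834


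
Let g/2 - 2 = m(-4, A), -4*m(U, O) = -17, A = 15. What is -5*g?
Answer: -125/2 ≈ -62.500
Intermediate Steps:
m(U, O) = 17/4 (m(U, O) = -¼*(-17) = 17/4)
g = 25/2 (g = 4 + 2*(17/4) = 4 + 17/2 = 25/2 ≈ 12.500)
-5*g = -5*25/2 = -125/2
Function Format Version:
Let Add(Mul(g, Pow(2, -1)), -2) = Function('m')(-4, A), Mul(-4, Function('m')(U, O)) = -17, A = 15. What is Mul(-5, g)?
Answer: Rational(-125, 2) ≈ -62.500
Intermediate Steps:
Function('m')(U, O) = Rational(17, 4) (Function('m')(U, O) = Mul(Rational(-1, 4), -17) = Rational(17, 4))
g = Rational(25, 2) (g = Add(4, Mul(2, Rational(17, 4))) = Add(4, Rational(17, 2)) = Rational(25, 2) ≈ 12.500)
Mul(-5, g) = Mul(-5, Rational(25, 2)) = Rational(-125, 2)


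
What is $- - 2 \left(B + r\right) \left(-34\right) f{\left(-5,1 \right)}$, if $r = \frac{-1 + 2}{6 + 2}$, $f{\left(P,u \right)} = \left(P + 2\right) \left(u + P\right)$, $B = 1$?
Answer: $-918$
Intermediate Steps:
$f{\left(P,u \right)} = \left(2 + P\right) \left(P + u\right)$
$r = \frac{1}{8}$ ($r = 1 \cdot \frac{1}{8} = \frac{1}{8} \approx 0.125$)
$- - 2 \left(B + r\right) \left(-34\right) f{\left(-5,1 \right)} = - - 2 \left(1 + \frac{1}{8}\right) \left(-34\right) \left(\left(-5\right)^{2} + 2 \left(-5\right) + 2 \cdot 1 - 5\right) = - \left(-2\right) \frac{9}{8} \left(-34\right) \left(25 - 10 + 2 - 5\right) = - \left(- \frac{9}{4}\right) \left(-34\right) 12 = - \frac{153 \cdot 12}{2} = \left(-1\right) 918 = -918$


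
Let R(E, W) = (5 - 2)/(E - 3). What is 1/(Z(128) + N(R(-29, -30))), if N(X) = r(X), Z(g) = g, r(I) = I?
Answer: 32/4093 ≈ 0.0078182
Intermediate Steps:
R(E, W) = 3/(-3 + E)
N(X) = X
1/(Z(128) + N(R(-29, -30))) = 1/(128 + 3/(-3 - 29)) = 1/(128 + 3/(-32)) = 1/(128 + 3*(-1/32)) = 1/(128 - 3/32) = 1/(4093/32) = 32/4093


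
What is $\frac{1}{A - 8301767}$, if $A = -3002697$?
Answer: $- \frac{1}{11304464} \approx -8.8461 \cdot 10^{-8}$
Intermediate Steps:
$\frac{1}{A - 8301767} = \frac{1}{-3002697 - 8301767} = \frac{1}{-11304464} = - \frac{1}{11304464}$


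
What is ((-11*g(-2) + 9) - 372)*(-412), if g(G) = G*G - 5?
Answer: 145024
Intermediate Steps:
g(G) = -5 + G² (g(G) = G² - 5 = -5 + G²)
((-11*g(-2) + 9) - 372)*(-412) = ((-11*(-5 + (-2)²) + 9) - 372)*(-412) = ((-11*(-5 + 4) + 9) - 372)*(-412) = ((-11*(-1) + 9) - 372)*(-412) = ((11 + 9) - 372)*(-412) = (20 - 372)*(-412) = -352*(-412) = 145024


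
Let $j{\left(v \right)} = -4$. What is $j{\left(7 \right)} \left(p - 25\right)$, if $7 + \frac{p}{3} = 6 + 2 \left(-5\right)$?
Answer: $232$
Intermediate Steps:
$p = -33$ ($p = -21 + 3 \left(6 + 2 \left(-5\right)\right) = -21 + 3 \left(6 - 10\right) = -21 + 3 \left(-4\right) = -21 - 12 = -33$)
$j{\left(7 \right)} \left(p - 25\right) = - 4 \left(-33 - 25\right) = \left(-4\right) \left(-58\right) = 232$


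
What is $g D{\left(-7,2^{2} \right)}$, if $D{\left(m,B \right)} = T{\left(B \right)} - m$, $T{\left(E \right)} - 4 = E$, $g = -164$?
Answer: $-2460$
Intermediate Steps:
$T{\left(E \right)} = 4 + E$
$D{\left(m,B \right)} = 4 + B - m$ ($D{\left(m,B \right)} = \left(4 + B\right) - m = 4 + B - m$)
$g D{\left(-7,2^{2} \right)} = - 164 \left(4 + 2^{2} - -7\right) = - 164 \left(4 + 4 + 7\right) = \left(-164\right) 15 = -2460$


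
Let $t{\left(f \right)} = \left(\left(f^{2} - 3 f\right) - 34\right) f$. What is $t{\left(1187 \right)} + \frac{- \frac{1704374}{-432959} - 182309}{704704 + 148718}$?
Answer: $\frac{616386672072225710767}{369496735698} \approx 1.6682 \cdot 10^{9}$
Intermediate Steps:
$t{\left(f \right)} = f \left(-34 + f^{2} - 3 f\right)$ ($t{\left(f \right)} = \left(-34 + f^{2} - 3 f\right) f = f \left(-34 + f^{2} - 3 f\right)$)
$t{\left(1187 \right)} + \frac{- \frac{1704374}{-432959} - 182309}{704704 + 148718} = 1187 \left(-34 + 1187^{2} - 3561\right) + \frac{- \frac{1704374}{-432959} - 182309}{704704 + 148718} = 1187 \left(-34 + 1408969 - 3561\right) + \frac{\left(-1704374\right) \left(- \frac{1}{432959}\right) - 182309}{853422} = 1187 \cdot 1405374 + \left(\frac{1704374}{432959} - 182309\right) \frac{1}{853422} = 1668178938 - \frac{78930617957}{369496735698} = \frac{616386672072225710767}{369496735698}$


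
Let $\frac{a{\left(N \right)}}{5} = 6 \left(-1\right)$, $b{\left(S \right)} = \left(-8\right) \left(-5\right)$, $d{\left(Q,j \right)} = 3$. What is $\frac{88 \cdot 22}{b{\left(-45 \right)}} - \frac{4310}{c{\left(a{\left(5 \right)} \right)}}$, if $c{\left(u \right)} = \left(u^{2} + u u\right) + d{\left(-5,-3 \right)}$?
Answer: $\frac{414776}{9015} \approx 46.01$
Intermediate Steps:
$b{\left(S \right)} = 40$
$a{\left(N \right)} = -30$ ($a{\left(N \right)} = 5 \cdot 6 \left(-1\right) = 5 \left(-6\right) = -30$)
$c{\left(u \right)} = 3 + 2 u^{2}$ ($c{\left(u \right)} = \left(u^{2} + u u\right) + 3 = \left(u^{2} + u^{2}\right) + 3 = 2 u^{2} + 3 = 3 + 2 u^{2}$)
$\frac{88 \cdot 22}{b{\left(-45 \right)}} - \frac{4310}{c{\left(a{\left(5 \right)} \right)}} = \frac{88 \cdot 22}{40} - \frac{4310}{3 + 2 \left(-30\right)^{2}} = 1936 \cdot \frac{1}{40} - \frac{4310}{3 + 2 \cdot 900} = \frac{242}{5} - \frac{4310}{3 + 1800} = \frac{242}{5} - \frac{4310}{1803} = \frac{414776}{9015}$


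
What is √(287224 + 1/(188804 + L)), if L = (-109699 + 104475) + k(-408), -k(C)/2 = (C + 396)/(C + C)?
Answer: √11189975922286816710/6241719 ≈ 535.93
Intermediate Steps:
k(C) = -(396 + C)/C (k(C) = -2*(C + 396)/(C + C) = -2*(396 + C)/(2*C) = -2*(396 + C)*1/(2*C) = -(396 + C)/C)
L = -177617/34 (L = (-109699 + 104475) + (-396 - 1*(-408))/(-408) = -5224 - (-396 + 408)/408 = -5224 - 1/408*12 = -5224 - 1/34 = -177617/34 ≈ -5224.0)
√(287224 + 1/(188804 + L)) = √(287224 + 1/(188804 - 177617/34)) = √(287224 + 1/(6241719/34)) = √(287224 + 34/6241719) = √(1792771498090/6241719) = √11189975922286816710/6241719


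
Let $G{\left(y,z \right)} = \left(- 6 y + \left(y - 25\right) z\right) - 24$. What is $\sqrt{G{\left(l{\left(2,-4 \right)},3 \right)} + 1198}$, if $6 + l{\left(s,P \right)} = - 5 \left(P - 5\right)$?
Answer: $\sqrt{982} \approx 31.337$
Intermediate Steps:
$l{\left(s,P \right)} = 19 - 5 P$ ($l{\left(s,P \right)} = -6 - 5 \left(P - 5\right) = -6 - 5 \left(-5 + P\right) = -6 - \left(-25 + 5 P\right) = 19 - 5 P$)
$G{\left(y,z \right)} = -24 - 6 y + z \left(-25 + y\right)$ ($G{\left(y,z \right)} = \left(- 6 y + \left(y - 25\right) z\right) - 24 = \left(- 6 y + \left(-25 + y\right) z\right) - 24 = \left(- 6 y + z \left(-25 + y\right)\right) - 24 = -24 - 6 y + z \left(-25 + y\right)$)
$\sqrt{G{\left(l{\left(2,-4 \right)},3 \right)} + 1198} = \sqrt{\left(-24 - 75 - 6 \left(19 - -20\right) + \left(19 - -20\right) 3\right) + 1198} = \sqrt{\left(-24 - 75 - 6 \left(19 + 20\right) + \left(19 + 20\right) 3\right) + 1198} = \sqrt{\left(-24 - 75 - 234 + 39 \cdot 3\right) + 1198} = \sqrt{\left(-24 - 75 - 234 + 117\right) + 1198} = \sqrt{-216 + 1198} = \sqrt{982}$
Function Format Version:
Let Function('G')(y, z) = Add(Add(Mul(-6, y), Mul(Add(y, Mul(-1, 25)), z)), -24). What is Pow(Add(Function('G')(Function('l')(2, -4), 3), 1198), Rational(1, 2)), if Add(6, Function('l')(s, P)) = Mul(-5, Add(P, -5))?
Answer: Pow(982, Rational(1, 2)) ≈ 31.337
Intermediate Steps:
Function('l')(s, P) = Add(19, Mul(-5, P)) (Function('l')(s, P) = Add(-6, Mul(-5, Add(P, -5))) = Add(-6, Mul(-5, Add(-5, P))) = Add(-6, Add(25, Mul(-5, P))) = Add(19, Mul(-5, P)))
Function('G')(y, z) = Add(-24, Mul(-6, y), Mul(z, Add(-25, y))) (Function('G')(y, z) = Add(Add(Mul(-6, y), Mul(Add(y, -25), z)), -24) = Add(Add(Mul(-6, y), Mul(Add(-25, y), z)), -24) = Add(Add(Mul(-6, y), Mul(z, Add(-25, y))), -24) = Add(-24, Mul(-6, y), Mul(z, Add(-25, y))))
Pow(Add(Function('G')(Function('l')(2, -4), 3), 1198), Rational(1, 2)) = Pow(Add(Add(-24, Mul(-25, 3), Mul(-6, Add(19, Mul(-5, -4))), Mul(Add(19, Mul(-5, -4)), 3)), 1198), Rational(1, 2)) = Pow(Add(Add(-24, -75, Mul(-6, Add(19, 20)), Mul(Add(19, 20), 3)), 1198), Rational(1, 2)) = Pow(Add(Add(-24, -75, Mul(-6, 39), Mul(39, 3)), 1198), Rational(1, 2)) = Pow(Add(Add(-24, -75, -234, 117), 1198), Rational(1, 2)) = Pow(Add(-216, 1198), Rational(1, 2)) = Pow(982, Rational(1, 2))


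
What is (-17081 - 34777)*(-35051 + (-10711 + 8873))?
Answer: 1912989762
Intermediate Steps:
(-17081 - 34777)*(-35051 + (-10711 + 8873)) = -51858*(-35051 - 1838) = -51858*(-36889) = 1912989762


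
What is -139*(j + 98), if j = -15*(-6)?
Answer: -26132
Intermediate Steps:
j = 90
-139*(j + 98) = -139*(90 + 98) = -139*188 = -26132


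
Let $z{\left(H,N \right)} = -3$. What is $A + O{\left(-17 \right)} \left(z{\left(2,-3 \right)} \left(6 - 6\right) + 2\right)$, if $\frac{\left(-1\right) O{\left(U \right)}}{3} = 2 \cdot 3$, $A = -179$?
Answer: $-215$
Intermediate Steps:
$O{\left(U \right)} = -18$ ($O{\left(U \right)} = - 3 \cdot 2 \cdot 3 = \left(-3\right) 6 = -18$)
$A + O{\left(-17 \right)} \left(z{\left(2,-3 \right)} \left(6 - 6\right) + 2\right) = -179 - 18 \left(- 3 \left(6 - 6\right) + 2\right) = -179 - 18 \left(\left(-3\right) 0 + 2\right) = -179 - 18 \left(0 + 2\right) = -179 - 36 = -215$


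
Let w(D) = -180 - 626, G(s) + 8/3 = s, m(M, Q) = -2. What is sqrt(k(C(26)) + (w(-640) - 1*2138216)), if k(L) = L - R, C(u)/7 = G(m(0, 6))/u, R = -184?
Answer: I*sqrt(3253174509)/39 ≈ 1462.5*I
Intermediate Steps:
G(s) = -8/3 + s
w(D) = -806
C(u) = -98/(3*u) (C(u) = 7*((-8/3 - 2)/u) = 7*(-14/(3*u)) = -98/(3*u))
k(L) = 184 + L (k(L) = L - 1*(-184) = L + 184 = 184 + L)
sqrt(k(C(26)) + (w(-640) - 1*2138216)) = sqrt((184 - 98/3/26) + (-806 - 1*2138216)) = sqrt((184 - 98/3*1/26) + (-806 - 2138216)) = sqrt((184 - 49/39) - 2139022) = sqrt(7127/39 - 2139022) = sqrt(-83414731/39) = I*sqrt(3253174509)/39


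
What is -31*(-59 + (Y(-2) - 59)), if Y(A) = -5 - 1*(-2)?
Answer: 3751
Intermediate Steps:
Y(A) = -3 (Y(A) = -5 + 2 = -3)
-31*(-59 + (Y(-2) - 59)) = -31*(-59 + (-3 - 59)) = -31*(-59 - 62) = -31*(-121) = 3751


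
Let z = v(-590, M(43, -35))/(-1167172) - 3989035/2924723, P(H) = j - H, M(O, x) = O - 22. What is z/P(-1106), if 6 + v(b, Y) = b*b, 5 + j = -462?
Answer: -315220471499/121184745164138 ≈ -0.0026012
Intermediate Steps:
j = -467 (j = -5 - 462 = -467)
M(O, x) = -22 + O
v(b, Y) = -6 + b**2 (v(b, Y) = -6 + b*b = -6 + b**2)
P(H) = -467 - H
z = -2836984243491/1706827396678 (z = (-6 + (-590)**2)/(-1167172) - 3989035/2924723 = (-6 + 348100)*(-1/1167172) - 3989035*1/2924723 = 348094*(-1/1167172) - 3989035/2924723 = -174047/583586 - 3989035/2924723 = -2836984243491/1706827396678 ≈ -1.6621)
z/P(-1106) = -2836984243491/(1706827396678*(-467 - 1*(-1106))) = -2836984243491/(1706827396678*(-467 + 1106)) = -2836984243491/1706827396678/639 = -2836984243491/1706827396678*1/639 = -315220471499/121184745164138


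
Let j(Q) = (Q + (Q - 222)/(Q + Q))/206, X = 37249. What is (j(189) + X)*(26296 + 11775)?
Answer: 36809283164137/25956 ≈ 1.4181e+9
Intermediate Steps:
j(Q) = Q/206 + (-222 + Q)/(412*Q) (j(Q) = (Q + (-222 + Q)/((2*Q)))*(1/206) = (Q + (-222 + Q)*(1/(2*Q)))*(1/206) = (Q + (-222 + Q)/(2*Q))*(1/206) = Q/206 + (-222 + Q)/(412*Q))
(j(189) + X)*(26296 + 11775) = ((1/412)*(-222 + 189*(1 + 2*189))/189 + 37249)*(26296 + 11775) = ((1/412)*(1/189)*(-222 + 189*(1 + 378)) + 37249)*38071 = ((1/412)*(1/189)*(-222 + 189*379) + 37249)*38071 = ((1/412)*(1/189)*(-222 + 71631) + 37249)*38071 = ((1/412)*(1/189)*71409 + 37249)*38071 = (23803/25956 + 37249)*38071 = (966858847/25956)*38071 = 36809283164137/25956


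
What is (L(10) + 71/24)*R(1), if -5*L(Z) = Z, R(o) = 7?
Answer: 161/24 ≈ 6.7083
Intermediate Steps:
L(Z) = -Z/5
(L(10) + 71/24)*R(1) = (-1/5*10 + 71/24)*7 = (-2 + 71*(1/24))*7 = (-2 + 71/24)*7 = (23/24)*7 = 161/24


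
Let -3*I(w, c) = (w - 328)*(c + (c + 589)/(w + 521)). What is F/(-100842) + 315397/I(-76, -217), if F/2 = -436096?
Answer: -4282463361583/1959459490212 ≈ -2.1855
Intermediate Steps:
F = -872192 (F = 2*(-436096) = -872192)
I(w, c) = -(-328 + w)*(c + (589 + c)/(521 + w))/3 (I(w, c) = -(w - 328)*(c + (c + 589)/(w + 521))/3 = -(-328 + w)*(c + (589 + c)/(521 + w))/3)
F/(-100842) + 315397/I(-76, -217) = -872192/(-100842) + 315397/(((193192 - 589*(-76) + 171216*(-217) - 1*(-217)*(-76)² - 194*(-217)*(-76))/(3*(521 - 76)))) = -872192*(-1/100842) + 315397/(((⅓)*(193192 + 44764 - 37153872 - 1*(-217)*5776 - 3199448)/445)) = 436096/50421 + 315397/(((⅓)*(1/445)*(193192 + 44764 - 37153872 + 1253392 - 3199448))) = 436096/50421 + 315397/(((⅓)*(1/445)*(-38861972))) = 436096/50421 + 315397/(-38861972/1335) = 436096/50421 + 315397*(-1335/38861972) = 436096/50421 - 421054995/38861972 = -4282463361583/1959459490212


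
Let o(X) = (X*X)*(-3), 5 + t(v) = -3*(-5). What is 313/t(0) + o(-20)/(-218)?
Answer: 40117/1090 ≈ 36.805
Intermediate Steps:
t(v) = 10 (t(v) = -5 - 3*(-5) = -5 + 15 = 10)
o(X) = -3*X**2 (o(X) = X**2*(-3) = -3*X**2)
313/t(0) + o(-20)/(-218) = 313/10 - 3*(-20)**2/(-218) = 313*(1/10) - 3*400*(-1/218) = 313/10 - 1200*(-1/218) = 313/10 + 600/109 = 40117/1090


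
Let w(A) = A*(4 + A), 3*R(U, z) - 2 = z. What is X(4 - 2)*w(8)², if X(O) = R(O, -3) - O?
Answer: -21504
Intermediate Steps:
R(U, z) = ⅔ + z/3
X(O) = -⅓ - O (X(O) = (⅔ + (⅓)*(-3)) - O = (⅔ - 1) - O = -⅓ - O)
X(4 - 2)*w(8)² = (-⅓ - (4 - 2))*(8*(4 + 8))² = (-⅓ - 1*2)*(8*12)² = (-⅓ - 2)*96² = -7/3*9216 = -21504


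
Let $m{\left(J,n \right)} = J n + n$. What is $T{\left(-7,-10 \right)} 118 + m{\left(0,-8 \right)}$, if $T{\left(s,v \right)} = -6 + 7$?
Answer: $110$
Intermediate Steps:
$T{\left(s,v \right)} = 1$
$m{\left(J,n \right)} = n + J n$
$T{\left(-7,-10 \right)} 118 + m{\left(0,-8 \right)} = 1 \cdot 118 - 8 \left(1 + 0\right) = 118 - 8 = 110$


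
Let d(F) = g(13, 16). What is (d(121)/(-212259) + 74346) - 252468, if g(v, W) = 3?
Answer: -12602665867/70753 ≈ -1.7812e+5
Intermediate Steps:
d(F) = 3
(d(121)/(-212259) + 74346) - 252468 = (3/(-212259) + 74346) - 252468 = (3*(-1/212259) + 74346) - 252468 = (-1/70753 + 74346) - 252468 = 5260202537/70753 - 252468 = -12602665867/70753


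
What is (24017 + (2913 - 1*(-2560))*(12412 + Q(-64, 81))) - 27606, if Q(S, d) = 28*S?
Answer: 58119671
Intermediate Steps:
(24017 + (2913 - 1*(-2560))*(12412 + Q(-64, 81))) - 27606 = (24017 + (2913 - 1*(-2560))*(12412 + 28*(-64))) - 27606 = (24017 + (2913 + 2560)*(12412 - 1792)) - 27606 = (24017 + 5473*10620) - 27606 = (24017 + 58123260) - 27606 = 58147277 - 27606 = 58119671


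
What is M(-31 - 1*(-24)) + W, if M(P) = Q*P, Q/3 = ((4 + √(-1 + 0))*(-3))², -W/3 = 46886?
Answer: -143493 - 1512*I ≈ -1.4349e+5 - 1512.0*I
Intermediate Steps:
W = -140658 (W = -3*46886 = -140658)
Q = 3*(-12 - 3*I)² (Q = 3*((4 + √(-1 + 0))*(-3))² = 3*((4 + √(-1))*(-3))² = 3*((4 + I)*(-3))² = 3*(-12 - 3*I)² ≈ 405.0 + 216.0*I)
M(P) = P*(405 + 216*I) (M(P) = (405 + 216*I)*P = P*(405 + 216*I))
M(-31 - 1*(-24)) + W = (-31 - 1*(-24))*(405 + 216*I) - 140658 = (-31 + 24)*(405 + 216*I) - 140658 = -7*(405 + 216*I) - 140658 = (-2835 - 1512*I) - 140658 = -143493 - 1512*I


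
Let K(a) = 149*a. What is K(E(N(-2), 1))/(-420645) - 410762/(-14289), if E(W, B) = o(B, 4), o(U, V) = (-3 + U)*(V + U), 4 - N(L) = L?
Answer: 349103580/12142619 ≈ 28.750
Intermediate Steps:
N(L) = 4 - L
o(U, V) = (-3 + U)*(U + V)
E(W, B) = -12 + B + B² (E(W, B) = B² - 3*B - 3*4 + B*4 = B² - 3*B - 12 + 4*B = -12 + B + B²)
K(E(N(-2), 1))/(-420645) - 410762/(-14289) = (149*(-12 + 1 + 1²))/(-420645) - 410762/(-14289) = (149*(-12 + 1 + 1))*(-1/420645) - 410762*(-1/14289) = (149*(-10))*(-1/420645) + 37342/1299 = -1490*(-1/420645) + 37342/1299 = 298/84129 + 37342/1299 = 349103580/12142619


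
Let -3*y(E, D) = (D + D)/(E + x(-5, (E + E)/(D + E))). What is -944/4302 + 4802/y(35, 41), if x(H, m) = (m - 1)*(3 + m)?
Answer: -776151504017/127347804 ≈ -6094.7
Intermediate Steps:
x(H, m) = (-1 + m)*(3 + m)
y(E, D) = -2*D/(3*(-3 + E + 4*E/(D + E) + 4*E²/(D + E)²)) (y(E, D) = -(D + D)/(3*(E + (-3 + ((E + E)/(D + E))² + 2*((E + E)/(D + E))))) = -2*D/(3*(E + (-3 + ((2*E)/(D + E))² + 2*((2*E)/(D + E))))) = -2*D/(3*(E + (-3 + (2*E/(D + E))² + 2*(2*E/(D + E))))) = -2*D/(3*(E + (-3 + 4*E²/(D + E)² + 4*E/(D + E)))) = -2*D/(3*(E + (-3 + 4*E/(D + E) + 4*E²/(D + E)²))) = -2*D/(3*(-3 + E + 4*E/(D + E) + 4*E²/(D + E)²)))
-944/4302 + 4802/y(35, 41) = -944/4302 + 4802/((-2*41*(41 + 35)²/(-9*(41 + 35)² + 24*35² + 3*35*(41 + 35)² + 12*41*35))) = -944*1/4302 + 4802/((-2*41*76²/(-9*76² + 24*1225 + 3*35*76² + 17220))) = -472/2151 + 4802/((-2*41*5776/(-9*5776 + 29400 + 3*35*5776 + 17220))) = -472/2151 + 4802/((-2*41*5776/(-51984 + 29400 + 606480 + 17220))) = -472/2151 + 4802/((-2*41*5776/601116)) = -472/2151 + 4802/((-2*41*5776*1/601116)) = -472/2151 + 4802/(-118408/150279) = -472/2151 + 4802*(-150279/118408) = -472/2151 - 360819879/59204 = -776151504017/127347804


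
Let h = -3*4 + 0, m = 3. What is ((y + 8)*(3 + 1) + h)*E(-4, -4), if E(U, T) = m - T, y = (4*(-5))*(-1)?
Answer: 700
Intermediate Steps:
y = 20 (y = -20*(-1) = 20)
E(U, T) = 3 - T
h = -12 (h = -12 + 0 = -12)
((y + 8)*(3 + 1) + h)*E(-4, -4) = ((20 + 8)*(3 + 1) - 12)*(3 - 1*(-4)) = (28*4 - 12)*(3 + 4) = (112 - 12)*7 = 100*7 = 700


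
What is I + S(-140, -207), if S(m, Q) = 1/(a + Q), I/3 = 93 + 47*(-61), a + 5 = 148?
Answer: -532609/64 ≈ -8322.0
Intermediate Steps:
a = 143 (a = -5 + 148 = 143)
I = -8322 (I = 3*(93 + 47*(-61)) = 3*(93 - 2867) = 3*(-2774) = -8322)
S(m, Q) = 1/(143 + Q)
I + S(-140, -207) = -8322 + 1/(143 - 207) = -8322 + 1/(-64) = -8322 - 1/64 = -532609/64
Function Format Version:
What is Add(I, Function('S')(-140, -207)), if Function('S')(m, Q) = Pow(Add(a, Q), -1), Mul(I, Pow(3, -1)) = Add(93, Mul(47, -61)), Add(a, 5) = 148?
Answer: Rational(-532609, 64) ≈ -8322.0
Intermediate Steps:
a = 143 (a = Add(-5, 148) = 143)
I = -8322 (I = Mul(3, Add(93, Mul(47, -61))) = Mul(3, Add(93, -2867)) = Mul(3, -2774) = -8322)
Function('S')(m, Q) = Pow(Add(143, Q), -1)
Add(I, Function('S')(-140, -207)) = Add(-8322, Pow(Add(143, -207), -1)) = Add(-8322, Pow(-64, -1)) = Add(-8322, Rational(-1, 64)) = Rational(-532609, 64)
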